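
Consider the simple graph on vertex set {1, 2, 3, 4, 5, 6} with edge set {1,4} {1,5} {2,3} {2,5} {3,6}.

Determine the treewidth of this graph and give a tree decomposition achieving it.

Treewidth 1.
One such decomposition:
Bags: B1 = {1, 4}  B2 = {1, 5}  B3 = {2, 5}  B4 = {2, 3}  B5 = {3, 6}
Tree: B1–B2, B2–B3, B3–B4, B4–B5

The largest bag has 2 vertices, giving width 1; this decomposition certifies tw(G) ≤ 1. G has an edge, so its treewidth is at least 1. Hence tw(G) = 1 exactly.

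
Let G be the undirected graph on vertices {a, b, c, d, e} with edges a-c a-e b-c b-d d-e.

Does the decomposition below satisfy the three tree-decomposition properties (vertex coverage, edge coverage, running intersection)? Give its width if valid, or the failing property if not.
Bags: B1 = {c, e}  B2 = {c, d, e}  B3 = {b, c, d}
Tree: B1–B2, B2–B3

A tree decomposition must satisfy three properties: every vertex lies in some bag; for every edge, both endpoints lie together in some bag; and for every vertex, the bags containing it form a connected subtree. Here vertex a appears in no bag, so the decomposition is invalid.

No — vertex a appears in no bag.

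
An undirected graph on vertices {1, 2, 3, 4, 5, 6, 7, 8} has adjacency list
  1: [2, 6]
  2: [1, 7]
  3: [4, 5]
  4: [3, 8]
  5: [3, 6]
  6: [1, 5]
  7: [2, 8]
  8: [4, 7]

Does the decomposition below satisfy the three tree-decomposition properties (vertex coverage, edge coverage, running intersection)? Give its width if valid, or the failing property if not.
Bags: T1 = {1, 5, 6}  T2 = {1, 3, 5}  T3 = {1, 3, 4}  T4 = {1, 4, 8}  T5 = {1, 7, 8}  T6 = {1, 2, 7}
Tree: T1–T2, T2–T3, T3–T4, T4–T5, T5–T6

Checking the three conditions: (i) the bags cover all of {1, 2, 3, 4, 5, 6, 7, 8}; (ii) for each edge, some bag contains both endpoints; (iii) the bags containing any fixed vertex form a subtree. All hold, so the decomposition is valid with width 3 − 1 = 2.

Yes; width 2.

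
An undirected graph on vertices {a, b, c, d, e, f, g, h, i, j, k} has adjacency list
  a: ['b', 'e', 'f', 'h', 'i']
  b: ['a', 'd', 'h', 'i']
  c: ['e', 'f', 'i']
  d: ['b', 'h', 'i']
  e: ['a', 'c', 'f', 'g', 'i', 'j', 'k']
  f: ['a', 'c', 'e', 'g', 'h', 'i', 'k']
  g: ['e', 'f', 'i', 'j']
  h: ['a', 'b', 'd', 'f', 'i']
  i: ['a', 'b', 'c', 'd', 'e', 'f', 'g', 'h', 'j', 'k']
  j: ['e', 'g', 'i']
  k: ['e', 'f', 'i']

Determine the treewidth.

3

A width-3 tree decomposition is:
Bags: B1 = {a, e, f, i}  B2 = {e, f, i, k}  B3 = {e, f, g, i}  B4 = {a, f, h, i}  B5 = {a, b, h, i}  B6 = {e, g, i, j}  B7 = {b, d, h, i}  B8 = {c, e, f, i}
Tree: B1–B2, B2–B3, B1–B4, B4–B5, B3–B6, B5–B7, B1–B8
The largest bag has 4 vertices, giving width 3; this decomposition certifies tw(G) ≤ 3. On the other hand G contains the 4-clique {b, d, h, i}. A clique must lie in a single bag of any decomposition, so no decomposition can have width below 3. Therefore the treewidth is 3.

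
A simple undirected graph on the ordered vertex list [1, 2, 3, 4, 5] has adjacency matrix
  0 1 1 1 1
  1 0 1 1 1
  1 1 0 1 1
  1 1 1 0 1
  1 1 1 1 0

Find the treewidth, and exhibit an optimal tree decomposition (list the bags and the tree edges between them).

With just one bag of size 5, the width is 5 − 1 = 4, so tw(G) ≤ 4. For the lower bound, the 5 vertices {1, 2, 3, 4, 5} are pairwise adjacent, and any tree decomposition puts a clique entirely inside one bag — forcing width ≥ 4. Combining the bounds, tw(G) = 4.

Treewidth 4.
One such decomposition:
Bags: B1 = {1, 2, 3, 4, 5}
Tree: (single bag)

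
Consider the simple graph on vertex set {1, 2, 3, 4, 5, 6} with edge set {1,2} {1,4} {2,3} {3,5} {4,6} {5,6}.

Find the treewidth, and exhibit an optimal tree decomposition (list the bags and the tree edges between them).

The largest bag has 3 vertices, giving width 2; this decomposition certifies tw(G) ≤ 2. Since 2–3–5–6–4–1–2 is a cycle in G, G is not acyclic. Forests are exactly the graphs of treewidth ≤ 1, so tw(G) ≥ 2. Hence tw(G) = 2 exactly.

Treewidth 2.
One such decomposition:
Bags: B1 = {2, 3, 5}  B2 = {2, 5, 6}  B3 = {2, 4, 6}  B4 = {1, 2, 4}
Tree: B1–B2, B2–B3, B3–B4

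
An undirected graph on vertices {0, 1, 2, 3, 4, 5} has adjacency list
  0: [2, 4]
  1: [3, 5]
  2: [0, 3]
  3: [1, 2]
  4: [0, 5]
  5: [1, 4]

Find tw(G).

2

A width-2 tree decomposition is:
Bags: B1 = {0, 4, 5}  B2 = {0, 2, 5}  B3 = {2, 3, 5}  B4 = {1, 3, 5}
Tree: B1–B2, B2–B3, B3–B4
Each bag holds 3 vertices, so the decomposition has width 2, which upper-bounds the treewidth. The edges 5–4–0–2–3–1–5 form a cycle, so G is not a tree and its treewidth is at least 2. Hence tw(G) = 2 exactly.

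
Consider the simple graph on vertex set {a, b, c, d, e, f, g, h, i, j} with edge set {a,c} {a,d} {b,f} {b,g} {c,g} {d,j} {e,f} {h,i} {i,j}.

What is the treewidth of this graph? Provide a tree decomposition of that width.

Treewidth 1.
One such decomposition:
Bags: B1 = {h, i}  B2 = {i, j}  B3 = {d, j}  B4 = {a, d}  B5 = {a, c}  B6 = {c, g}  B7 = {b, g}  B8 = {b, f}  B9 = {e, f}
Tree: B1–B2, B2–B3, B3–B4, B4–B5, B5–B6, B6–B7, B7–B8, B8–B9

Every bag has size at most 2, so the width is 2 − 1 = 1 and tw(G) ≤ 1. G has an edge, so its treewidth is at least 1. Hence tw(G) = 1 exactly.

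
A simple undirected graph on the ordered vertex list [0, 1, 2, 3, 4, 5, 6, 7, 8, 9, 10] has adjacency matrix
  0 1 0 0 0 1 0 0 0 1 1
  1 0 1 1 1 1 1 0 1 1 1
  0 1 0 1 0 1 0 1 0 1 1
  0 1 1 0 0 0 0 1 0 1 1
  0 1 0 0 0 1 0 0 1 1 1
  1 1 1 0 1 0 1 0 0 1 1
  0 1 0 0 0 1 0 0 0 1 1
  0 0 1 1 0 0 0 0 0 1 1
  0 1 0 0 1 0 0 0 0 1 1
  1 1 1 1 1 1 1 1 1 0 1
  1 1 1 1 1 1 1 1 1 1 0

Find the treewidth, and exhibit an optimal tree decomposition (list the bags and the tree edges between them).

Each bag holds 5 vertices, so the decomposition has width 4, which upper-bounds the treewidth. On the other hand G contains the 5-clique {1, 4, 8, 9, 10}. A clique must lie in a single bag of any decomposition, so no decomposition can have width below 4. Hence tw(G) = 4 exactly.

Treewidth 4.
One such decomposition:
Bags: B1 = {0, 1, 5, 9, 10}  B2 = {1, 2, 5, 9, 10}  B3 = {1, 4, 5, 9, 10}  B4 = {1, 4, 8, 9, 10}  B5 = {1, 5, 6, 9, 10}  B6 = {1, 2, 3, 9, 10}  B7 = {2, 3, 7, 9, 10}
Tree: B1–B2, B2–B3, B3–B4, B2–B5, B2–B6, B6–B7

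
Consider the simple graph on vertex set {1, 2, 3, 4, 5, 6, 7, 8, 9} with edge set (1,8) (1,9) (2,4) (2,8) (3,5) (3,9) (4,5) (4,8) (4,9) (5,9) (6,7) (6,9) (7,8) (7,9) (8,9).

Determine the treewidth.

A width-2 tree decomposition is:
Bags: B1 = {1, 8, 9}  B2 = {4, 8, 9}  B3 = {7, 8, 9}  B4 = {4, 5, 9}  B5 = {2, 4, 8}  B6 = {3, 5, 9}  B7 = {6, 7, 9}
Tree: B1–B2, B1–B3, B2–B4, B2–B5, B4–B6, B3–B7
Every bag has size at most 3, so the width is 3 − 1 = 2 and tw(G) ≤ 2. On the other hand G contains the 3-clique {1, 8, 9}. A clique must lie in a single bag of any decomposition, so no decomposition can have width below 2. Therefore the treewidth is 2.

2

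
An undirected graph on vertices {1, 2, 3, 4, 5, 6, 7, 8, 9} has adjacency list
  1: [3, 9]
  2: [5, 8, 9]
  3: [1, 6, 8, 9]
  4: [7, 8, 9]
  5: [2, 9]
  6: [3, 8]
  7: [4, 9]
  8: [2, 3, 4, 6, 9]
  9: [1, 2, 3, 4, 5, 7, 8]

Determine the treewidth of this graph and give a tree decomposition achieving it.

The largest bag has 3 vertices, giving width 2; this decomposition certifies tw(G) ≤ 2. For the lower bound, the 3 vertices {2, 8, 9} are pairwise adjacent, and any tree decomposition puts a clique entirely inside one bag — forcing width ≥ 2. Hence tw(G) = 2 exactly.

Treewidth 2.
One such decomposition:
Bags: B1 = {1, 3, 9}  B2 = {3, 8, 9}  B3 = {2, 8, 9}  B4 = {4, 8, 9}  B5 = {4, 7, 9}  B6 = {2, 5, 9}  B7 = {3, 6, 8}
Tree: B1–B2, B2–B3, B2–B4, B4–B5, B3–B6, B2–B7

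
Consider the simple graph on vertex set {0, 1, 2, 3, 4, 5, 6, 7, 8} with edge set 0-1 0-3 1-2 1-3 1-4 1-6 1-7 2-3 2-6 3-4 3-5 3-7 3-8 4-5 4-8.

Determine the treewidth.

A width-2 tree decomposition is:
Bags: B1 = {1, 3, 4}  B2 = {1, 2, 3}  B3 = {3, 4, 8}  B4 = {1, 3, 7}  B5 = {0, 1, 3}  B6 = {3, 4, 5}  B7 = {1, 2, 6}
Tree: B1–B2, B1–B3, B1–B4, B2–B5, B1–B6, B2–B7
Each bag holds 3 vertices, so the decomposition has width 2, which upper-bounds the treewidth. On the other hand G contains the 3-clique {3, 4, 8}. A clique must lie in a single bag of any decomposition, so no decomposition can have width below 2. The upper and lower bounds meet at 2, so that is the treewidth.

2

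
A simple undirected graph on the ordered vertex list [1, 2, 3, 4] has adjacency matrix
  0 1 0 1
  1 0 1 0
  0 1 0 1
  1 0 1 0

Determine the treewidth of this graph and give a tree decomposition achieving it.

Treewidth 2.
One such decomposition:
Bags: B1 = {1, 2, 4}  B2 = {2, 3, 4}
Tree: B1–B2

The largest bag has 3 vertices, giving width 2; this decomposition certifies tw(G) ≤ 2. Since 2–1–4–3–2 is a cycle in G, G is not acyclic. Forests are exactly the graphs of treewidth ≤ 1, so tw(G) ≥ 2. The upper and lower bounds meet at 2, so that is the treewidth.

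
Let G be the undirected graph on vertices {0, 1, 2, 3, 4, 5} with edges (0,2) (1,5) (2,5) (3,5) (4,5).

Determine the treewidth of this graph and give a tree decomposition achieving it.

Treewidth 1.
One optimal decomposition is:
Bags: B1 = {3, 5}  B2 = {2, 5}  B3 = {0, 2}  B4 = {1, 5}  B5 = {4, 5}
Tree: B1–B2, B2–B3, B2–B4, B1–B5

The largest bag has 2 vertices, giving width 1; this decomposition certifies tw(G) ≤ 1. Any graph with an edge has treewidth ≥ 1, and G has the edge 3–5. Therefore the treewidth is 1.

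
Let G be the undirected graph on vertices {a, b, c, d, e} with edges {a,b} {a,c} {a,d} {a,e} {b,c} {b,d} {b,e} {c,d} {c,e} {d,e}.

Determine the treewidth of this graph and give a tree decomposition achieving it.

A single bag containing all 5 vertices is trivially a valid decomposition of width 4. For the lower bound, the 5 vertices {a, b, c, d, e} are pairwise adjacent, and any tree decomposition puts a clique entirely inside one bag — forcing width ≥ 4. The upper and lower bounds meet at 4, so that is the treewidth.

Treewidth 4.
Bags: B1 = {a, b, c, d, e}
Tree: (single bag)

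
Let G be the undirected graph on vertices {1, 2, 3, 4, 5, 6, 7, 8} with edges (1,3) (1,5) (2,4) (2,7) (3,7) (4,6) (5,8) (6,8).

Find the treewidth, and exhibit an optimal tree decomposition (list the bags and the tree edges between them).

Every bag has size at most 3, so the width is 3 − 1 = 2 and tw(G) ≤ 2. Since 4–6–8–5–1–3–7–2–4 is a cycle in G, G is not acyclic. Forests are exactly the graphs of treewidth ≤ 1, so tw(G) ≥ 2. Therefore the treewidth is 2.

Treewidth 2.
One optimal decomposition is:
Bags: B1 = {4, 6, 8}  B2 = {4, 5, 8}  B3 = {1, 4, 5}  B4 = {1, 3, 4}  B5 = {3, 4, 7}  B6 = {2, 4, 7}
Tree: B1–B2, B2–B3, B3–B4, B4–B5, B5–B6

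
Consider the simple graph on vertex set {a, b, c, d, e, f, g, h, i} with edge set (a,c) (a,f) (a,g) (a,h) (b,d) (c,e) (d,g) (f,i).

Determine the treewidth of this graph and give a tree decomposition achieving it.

The largest bag has 2 vertices, giving width 1; this decomposition certifies tw(G) ≤ 1. Any graph with an edge has treewidth ≥ 1, and G has the edge f–a. Combining the bounds, tw(G) = 1.

Treewidth 1.
One optimal decomposition is:
Bags: B1 = {a, f}  B2 = {a, c}  B3 = {a, g}  B4 = {c, e}  B5 = {f, i}  B6 = {d, g}  B7 = {a, h}  B8 = {b, d}
Tree: B1–B2, B1–B3, B2–B4, B1–B5, B3–B6, B2–B7, B6–B8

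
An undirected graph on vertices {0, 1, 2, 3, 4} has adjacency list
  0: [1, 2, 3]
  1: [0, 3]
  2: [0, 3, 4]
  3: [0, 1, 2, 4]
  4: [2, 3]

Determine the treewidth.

2

A width-2 tree decomposition is:
Bags: B1 = {2, 3, 4}  B2 = {0, 2, 3}  B3 = {0, 1, 3}
Tree: B1–B2, B2–B3
Every bag has size at most 3, so the width is 3 − 1 = 2 and tw(G) ≤ 2. On the other hand G contains the 3-clique {0, 1, 3}. A clique must lie in a single bag of any decomposition, so no decomposition can have width below 2. Therefore the treewidth is 2.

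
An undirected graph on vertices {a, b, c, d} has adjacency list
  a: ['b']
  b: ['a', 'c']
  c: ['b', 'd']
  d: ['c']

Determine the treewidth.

1

A width-1 tree decomposition is:
Bags: B1 = {a, b}  B2 = {b, c}  B3 = {c, d}
Tree: B1–B2, B2–B3
Each bag holds 2 vertices, so the decomposition has width 1, which upper-bounds the treewidth. Since G has at least one edge (e.g. a–b), it is not an edgeless graph, so tw(G) ≥ 1. The upper and lower bounds meet at 1, so that is the treewidth.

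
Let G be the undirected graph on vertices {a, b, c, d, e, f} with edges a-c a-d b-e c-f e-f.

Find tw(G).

1

A width-1 tree decomposition is:
Bags: B1 = {b, e}  B2 = {e, f}  B3 = {c, f}  B4 = {a, c}  B5 = {a, d}
Tree: B1–B2, B2–B3, B3–B4, B4–B5
The largest bag has 2 vertices, giving width 1; this decomposition certifies tw(G) ≤ 1. Any graph with an edge has treewidth ≥ 1, and G has the edge b–e. Combining the bounds, tw(G) = 1.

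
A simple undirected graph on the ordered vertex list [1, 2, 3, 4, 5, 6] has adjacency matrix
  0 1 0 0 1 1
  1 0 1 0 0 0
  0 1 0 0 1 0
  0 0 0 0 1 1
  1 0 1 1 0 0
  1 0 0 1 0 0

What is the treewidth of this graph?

2

A width-2 tree decomposition is:
Bags: B1 = {4, 5, 6}  B2 = {1, 5, 6}  B3 = {1, 3, 5}  B4 = {1, 2, 3}
Tree: B1–B2, B2–B3, B3–B4
Each bag holds 3 vertices, so the decomposition has width 2, which upper-bounds the treewidth. The edges 4–6–1–5–4 form a cycle, so G is not a tree and its treewidth is at least 2. The upper and lower bounds meet at 2, so that is the treewidth.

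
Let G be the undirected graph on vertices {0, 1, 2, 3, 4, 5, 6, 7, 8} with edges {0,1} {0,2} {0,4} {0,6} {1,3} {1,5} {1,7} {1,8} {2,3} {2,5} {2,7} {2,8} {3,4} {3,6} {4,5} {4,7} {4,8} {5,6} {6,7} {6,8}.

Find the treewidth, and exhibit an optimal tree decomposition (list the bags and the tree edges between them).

Treewidth 4.
Bags: B1 = {0, 1, 2, 4, 6}  B2 = {1, 2, 4, 6, 8}  B3 = {1, 2, 4, 6, 7}  B4 = {1, 2, 3, 4, 6}  B5 = {1, 2, 4, 5, 6}
Tree: B1–B2, B2–B3, B3–B4, B4–B5

Each bag holds 5 vertices, so the decomposition has width 4, which upper-bounds the treewidth. For the lower bound: the 5 vertex sets {0,2}, {4,8}, {1,7}, {6}, {3} are disjoint, each induces a connected subgraph, and every pair is joined by at least one edge of G. Contracting each set to a single vertex therefore yields K_{5} as a minor, and since treewidth is minor-monotone, tw(G) ≥ tw(K_{5}) = 4. Hence tw(G) = 4 exactly.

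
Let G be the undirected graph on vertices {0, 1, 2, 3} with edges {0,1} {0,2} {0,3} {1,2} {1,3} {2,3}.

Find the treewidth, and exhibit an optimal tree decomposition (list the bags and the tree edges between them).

With just one bag of size 4, the width is 4 − 1 = 3, so tw(G) ≤ 3. Conversely, {0, 1, 2, 3} is a clique of size 4, and the vertices of any clique must share a bag in every tree decomposition; so some bag has ≥ 4 vertices and tw(G) ≥ 3. Hence tw(G) = 3 exactly.

Treewidth 3.
One optimal decomposition is:
Bags: B1 = {0, 1, 2, 3}
Tree: (single bag)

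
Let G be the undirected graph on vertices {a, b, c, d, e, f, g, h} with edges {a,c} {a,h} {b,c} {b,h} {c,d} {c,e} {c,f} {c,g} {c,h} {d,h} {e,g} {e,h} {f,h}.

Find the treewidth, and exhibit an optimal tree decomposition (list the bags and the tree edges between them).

Every bag has size at most 3, so the width is 3 − 1 = 2 and tw(G) ≤ 2. For the lower bound, the 3 vertices {c, e, g} are pairwise adjacent, and any tree decomposition puts a clique entirely inside one bag — forcing width ≥ 2. Combining the bounds, tw(G) = 2.

Treewidth 2.
One such decomposition:
Bags: B1 = {c, e, h}  B2 = {c, d, h}  B3 = {c, f, h}  B4 = {c, e, g}  B5 = {b, c, h}  B6 = {a, c, h}
Tree: B1–B2, B2–B3, B1–B4, B1–B5, B1–B6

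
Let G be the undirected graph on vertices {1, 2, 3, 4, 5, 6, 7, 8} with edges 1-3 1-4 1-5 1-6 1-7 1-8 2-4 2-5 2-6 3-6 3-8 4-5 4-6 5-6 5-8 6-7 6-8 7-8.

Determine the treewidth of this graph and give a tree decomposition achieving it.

Each bag holds 4 vertices, so the decomposition has width 3, which upper-bounds the treewidth. For the lower bound, the 4 vertices {1, 3, 6, 8} are pairwise adjacent, and any tree decomposition puts a clique entirely inside one bag — forcing width ≥ 3. Therefore the treewidth is 3.

Treewidth 3.
Bags: B1 = {1, 6, 7, 8}  B2 = {1, 5, 6, 8}  B3 = {1, 4, 5, 6}  B4 = {1, 3, 6, 8}  B5 = {2, 4, 5, 6}
Tree: B1–B2, B2–B3, B1–B4, B3–B5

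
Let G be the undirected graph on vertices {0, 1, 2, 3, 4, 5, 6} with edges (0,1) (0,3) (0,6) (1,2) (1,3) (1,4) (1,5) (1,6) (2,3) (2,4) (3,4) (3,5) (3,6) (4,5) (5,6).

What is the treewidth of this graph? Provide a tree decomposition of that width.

Treewidth 3.
Bags: B1 = {1, 3, 5, 6}  B2 = {1, 3, 4, 5}  B3 = {1, 2, 3, 4}  B4 = {0, 1, 3, 6}
Tree: B1–B2, B2–B3, B1–B4

Every bag has size at most 4, so the width is 4 − 1 = 3 and tw(G) ≤ 3. On the other hand G contains the 4-clique {0, 1, 3, 6}. A clique must lie in a single bag of any decomposition, so no decomposition can have width below 3. Hence tw(G) = 3 exactly.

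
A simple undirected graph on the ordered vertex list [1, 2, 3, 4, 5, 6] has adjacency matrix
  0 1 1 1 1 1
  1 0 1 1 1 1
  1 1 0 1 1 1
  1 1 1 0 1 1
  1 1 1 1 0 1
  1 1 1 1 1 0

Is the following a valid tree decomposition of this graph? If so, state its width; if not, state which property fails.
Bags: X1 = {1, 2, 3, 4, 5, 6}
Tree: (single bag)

Every vertex of G appears in some bag (union = {1, 2, 3, 4, 5, 6}); every edge is covered by a bag; and for each vertex v the set of bags containing v is connected in the bag tree. The decomposition is therefore valid. The largest bag has 6 vertices, so the width is 5.

Yes; width 5.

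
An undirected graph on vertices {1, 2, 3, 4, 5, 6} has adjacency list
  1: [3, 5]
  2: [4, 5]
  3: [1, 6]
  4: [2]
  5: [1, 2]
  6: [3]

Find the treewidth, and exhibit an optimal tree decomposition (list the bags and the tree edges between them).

Every bag has size at most 2, so the width is 2 − 1 = 1 and tw(G) ≤ 1. Since G has at least one edge (e.g. 6–3), it is not an edgeless graph, so tw(G) ≥ 1. Therefore the treewidth is 1.

Treewidth 1.
One such decomposition:
Bags: B1 = {3, 6}  B2 = {1, 3}  B3 = {1, 5}  B4 = {2, 5}  B5 = {2, 4}
Tree: B1–B2, B2–B3, B3–B4, B4–B5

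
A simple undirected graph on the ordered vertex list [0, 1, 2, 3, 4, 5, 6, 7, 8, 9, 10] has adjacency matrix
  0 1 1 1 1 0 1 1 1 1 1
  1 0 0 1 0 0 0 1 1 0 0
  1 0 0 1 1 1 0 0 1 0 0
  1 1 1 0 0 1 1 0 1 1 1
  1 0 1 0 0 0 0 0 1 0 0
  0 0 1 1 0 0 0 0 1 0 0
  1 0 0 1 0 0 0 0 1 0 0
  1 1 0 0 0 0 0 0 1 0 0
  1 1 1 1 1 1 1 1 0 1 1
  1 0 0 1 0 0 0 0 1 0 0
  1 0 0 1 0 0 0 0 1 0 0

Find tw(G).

A width-3 tree decomposition is:
Bags: B1 = {0, 3, 8, 10}  B2 = {0, 2, 3, 8}  B3 = {2, 3, 5, 8}  B4 = {0, 1, 3, 8}  B5 = {0, 2, 4, 8}  B6 = {0, 3, 8, 9}  B7 = {0, 1, 7, 8}  B8 = {0, 3, 6, 8}
Tree: B1–B2, B2–B3, B2–B4, B2–B5, B1–B6, B4–B7, B4–B8
Each bag holds 4 vertices, so the decomposition has width 3, which upper-bounds the treewidth. Conversely, {0, 1, 3, 8} is a clique of size 4, and the vertices of any clique must share a bag in every tree decomposition; so some bag has ≥ 4 vertices and tw(G) ≥ 3. Combining the bounds, tw(G) = 3.

3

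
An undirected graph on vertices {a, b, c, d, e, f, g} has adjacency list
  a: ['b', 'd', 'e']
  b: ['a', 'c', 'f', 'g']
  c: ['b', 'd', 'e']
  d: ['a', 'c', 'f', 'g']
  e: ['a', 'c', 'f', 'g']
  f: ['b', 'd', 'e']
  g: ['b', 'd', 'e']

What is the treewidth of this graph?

A width-3 tree decomposition is:
Bags: B1 = {b, d, e, g}  B2 = {b, d, e, f}  B3 = {a, b, d, e}  B4 = {b, c, d, e}
Tree: B1–B2, B2–B3, B3–B4
Every bag has size at most 4, so the width is 4 − 1 = 3 and tw(G) ≤ 3. For the lower bound: the 4 vertex sets {d,g}, {e,f}, {b}, {a} are disjoint, each induces a connected subgraph, and every pair is joined by at least one edge of G. Contracting each set to a single vertex therefore yields K_{4} as a minor, and since treewidth is minor-monotone, tw(G) ≥ tw(K_{4}) = 3. Hence tw(G) = 3 exactly.

3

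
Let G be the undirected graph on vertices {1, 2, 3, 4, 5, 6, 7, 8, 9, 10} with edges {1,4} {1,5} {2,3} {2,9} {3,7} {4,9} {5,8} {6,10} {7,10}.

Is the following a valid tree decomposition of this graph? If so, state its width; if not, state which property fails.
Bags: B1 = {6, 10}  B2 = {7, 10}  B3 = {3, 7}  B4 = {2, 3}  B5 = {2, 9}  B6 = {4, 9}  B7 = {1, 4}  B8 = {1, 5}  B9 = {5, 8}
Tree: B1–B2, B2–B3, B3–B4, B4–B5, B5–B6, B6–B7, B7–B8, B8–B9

Vertex coverage: the bags together contain {1, 2, 3, 4, 5, 6, 7, 8, 9, 10}, the full vertex set. Edge coverage: each edge of G has both endpoints in at least one bag. Running intersection: for every vertex, the bags containing it form a connected subtree. All three properties hold, so this is a valid tree decomposition of width max|bag| − 1 = 1, and hence tw(G) ≤ 1.

Yes; width 1.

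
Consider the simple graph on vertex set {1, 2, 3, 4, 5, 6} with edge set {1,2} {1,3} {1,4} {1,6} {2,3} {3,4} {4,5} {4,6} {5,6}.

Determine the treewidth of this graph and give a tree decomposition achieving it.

Each bag holds 3 vertices, so the decomposition has width 2, which upper-bounds the treewidth. On the other hand G contains the 3-clique {1, 2, 3}. A clique must lie in a single bag of any decomposition, so no decomposition can have width below 2. The upper and lower bounds meet at 2, so that is the treewidth.

Treewidth 2.
Bags: B1 = {4, 5, 6}  B2 = {1, 4, 6}  B3 = {1, 3, 4}  B4 = {1, 2, 3}
Tree: B1–B2, B2–B3, B3–B4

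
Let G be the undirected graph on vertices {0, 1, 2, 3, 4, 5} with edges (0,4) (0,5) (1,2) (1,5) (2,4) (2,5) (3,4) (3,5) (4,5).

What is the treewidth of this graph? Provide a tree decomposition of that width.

Treewidth 2.
One optimal decomposition is:
Bags: B1 = {2, 4, 5}  B2 = {1, 2, 5}  B3 = {0, 4, 5}  B4 = {3, 4, 5}
Tree: B1–B2, B1–B3, B3–B4

The largest bag has 3 vertices, giving width 2; this decomposition certifies tw(G) ≤ 2. Conversely, {1, 2, 5} is a clique of size 3, and the vertices of any clique must share a bag in every tree decomposition; so some bag has ≥ 3 vertices and tw(G) ≥ 2. The upper and lower bounds meet at 2, so that is the treewidth.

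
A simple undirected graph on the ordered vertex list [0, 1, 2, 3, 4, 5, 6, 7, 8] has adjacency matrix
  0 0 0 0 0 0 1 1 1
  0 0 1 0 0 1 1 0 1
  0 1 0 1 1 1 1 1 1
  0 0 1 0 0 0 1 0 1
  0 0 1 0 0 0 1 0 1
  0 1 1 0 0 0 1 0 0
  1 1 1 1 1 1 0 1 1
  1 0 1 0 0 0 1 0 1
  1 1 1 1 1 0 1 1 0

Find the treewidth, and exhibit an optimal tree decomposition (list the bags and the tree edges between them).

Treewidth 3.
One optimal decomposition is:
Bags: B1 = {2, 6, 7, 8}  B2 = {1, 2, 6, 8}  B3 = {2, 4, 6, 8}  B4 = {1, 2, 5, 6}  B5 = {0, 6, 7, 8}  B6 = {2, 3, 6, 8}
Tree: B1–B2, B1–B3, B2–B4, B1–B5, B3–B6

Each bag holds 4 vertices, so the decomposition has width 3, which upper-bounds the treewidth. On the other hand G contains the 4-clique {0, 6, 7, 8}. A clique must lie in a single bag of any decomposition, so no decomposition can have width below 3. The upper and lower bounds meet at 3, so that is the treewidth.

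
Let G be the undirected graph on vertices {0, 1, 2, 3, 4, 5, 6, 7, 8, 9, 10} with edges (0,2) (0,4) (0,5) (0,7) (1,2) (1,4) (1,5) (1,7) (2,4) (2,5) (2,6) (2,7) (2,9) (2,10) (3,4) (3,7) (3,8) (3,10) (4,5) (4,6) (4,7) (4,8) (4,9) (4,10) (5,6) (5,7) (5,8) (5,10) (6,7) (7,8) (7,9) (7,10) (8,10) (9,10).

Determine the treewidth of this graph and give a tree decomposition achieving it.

Every bag has size at most 5, so the width is 5 − 1 = 4 and tw(G) ≤ 4. On the other hand G contains the 5-clique {3, 4, 7, 8, 10}. A clique must lie in a single bag of any decomposition, so no decomposition can have width below 4. Hence tw(G) = 4 exactly.

Treewidth 4.
One such decomposition:
Bags: B1 = {2, 4, 5, 7, 10}  B2 = {1, 2, 4, 5, 7}  B3 = {4, 5, 7, 8, 10}  B4 = {3, 4, 7, 8, 10}  B5 = {2, 4, 7, 9, 10}  B6 = {0, 2, 4, 5, 7}  B7 = {2, 4, 5, 6, 7}
Tree: B1–B2, B1–B3, B3–B4, B1–B5, B2–B6, B2–B7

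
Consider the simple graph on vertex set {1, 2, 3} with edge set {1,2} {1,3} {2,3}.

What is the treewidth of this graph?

A width-2 tree decomposition is:
Bags: B1 = {1, 2, 3}
Tree: (single bag)
With just one bag of size 3, the width is 3 − 1 = 2, so tw(G) ≤ 2. For the lower bound, the 3 vertices {1, 2, 3} are pairwise adjacent, and any tree decomposition puts a clique entirely inside one bag — forcing width ≥ 2. Therefore the treewidth is 2.

2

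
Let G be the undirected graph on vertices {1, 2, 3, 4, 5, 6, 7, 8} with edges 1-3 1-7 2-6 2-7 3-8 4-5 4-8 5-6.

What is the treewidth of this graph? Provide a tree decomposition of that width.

Each bag holds 3 vertices, so the decomposition has width 2, which upper-bounds the treewidth. The edges 1–3–8–4–5–6–2–7–1 form a cycle, so G is not a tree and its treewidth is at least 2. The upper and lower bounds meet at 2, so that is the treewidth.

Treewidth 2.
Bags: B1 = {1, 3, 8}  B2 = {1, 4, 8}  B3 = {1, 4, 5}  B4 = {1, 5, 6}  B5 = {1, 2, 6}  B6 = {1, 2, 7}
Tree: B1–B2, B2–B3, B3–B4, B4–B5, B5–B6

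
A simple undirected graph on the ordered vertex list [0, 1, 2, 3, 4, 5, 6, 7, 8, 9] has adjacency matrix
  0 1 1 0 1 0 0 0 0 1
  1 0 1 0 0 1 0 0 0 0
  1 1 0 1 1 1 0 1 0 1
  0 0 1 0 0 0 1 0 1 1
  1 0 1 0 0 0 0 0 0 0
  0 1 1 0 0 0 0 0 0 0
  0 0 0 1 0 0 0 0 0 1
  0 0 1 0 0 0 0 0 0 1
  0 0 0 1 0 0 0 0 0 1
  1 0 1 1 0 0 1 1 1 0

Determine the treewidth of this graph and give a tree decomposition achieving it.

Treewidth 2.
One such decomposition:
Bags: B1 = {2, 3, 9}  B2 = {3, 6, 9}  B3 = {0, 2, 9}  B4 = {2, 7, 9}  B5 = {0, 2, 4}  B6 = {3, 8, 9}  B7 = {0, 1, 2}  B8 = {1, 2, 5}
Tree: B1–B2, B1–B3, B1–B4, B3–B5, B2–B6, B5–B7, B7–B8

Each bag holds 3 vertices, so the decomposition has width 2, which upper-bounds the treewidth. For the lower bound, the 3 vertices {3, 8, 9} are pairwise adjacent, and any tree decomposition puts a clique entirely inside one bag — forcing width ≥ 2. The upper and lower bounds meet at 2, so that is the treewidth.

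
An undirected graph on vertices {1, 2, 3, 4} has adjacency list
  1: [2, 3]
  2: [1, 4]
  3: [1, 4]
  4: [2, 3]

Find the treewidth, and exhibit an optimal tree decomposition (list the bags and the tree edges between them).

Every bag has size at most 3, so the width is 3 − 1 = 2 and tw(G) ≤ 2. For the lower bound, G contains the cycle 2–1–3–4–2, so G is not a forest; only forests have treewidth ≤ 1, hence tw(G) ≥ 2. Hence tw(G) = 2 exactly.

Treewidth 2.
Bags: B1 = {1, 2, 3}  B2 = {2, 3, 4}
Tree: B1–B2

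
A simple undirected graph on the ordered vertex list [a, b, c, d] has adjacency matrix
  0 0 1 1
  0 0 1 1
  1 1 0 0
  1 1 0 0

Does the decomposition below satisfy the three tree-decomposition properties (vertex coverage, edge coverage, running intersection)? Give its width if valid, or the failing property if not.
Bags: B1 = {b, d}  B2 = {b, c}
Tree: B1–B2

No — vertex a appears in no bag.

A tree decomposition must satisfy three properties: every vertex lies in some bag; for every edge, both endpoints lie together in some bag; and for every vertex, the bags containing it form a connected subtree. Here vertex a appears in no bag, so the decomposition is invalid.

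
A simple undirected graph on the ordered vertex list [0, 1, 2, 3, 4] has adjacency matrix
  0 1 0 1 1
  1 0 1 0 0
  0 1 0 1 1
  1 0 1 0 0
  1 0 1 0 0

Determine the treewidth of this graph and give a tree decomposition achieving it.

Every bag has size at most 3, so the width is 3 − 1 = 2 and tw(G) ≤ 2. For the lower bound, G contains the cycle 2–3–0–1–2, so G is not a forest; only forests have treewidth ≤ 1, hence tw(G) ≥ 2. Hence tw(G) = 2 exactly.

Treewidth 2.
One optimal decomposition is:
Bags: B1 = {0, 2, 3}  B2 = {0, 1, 2}  B3 = {0, 2, 4}
Tree: B1–B2, B2–B3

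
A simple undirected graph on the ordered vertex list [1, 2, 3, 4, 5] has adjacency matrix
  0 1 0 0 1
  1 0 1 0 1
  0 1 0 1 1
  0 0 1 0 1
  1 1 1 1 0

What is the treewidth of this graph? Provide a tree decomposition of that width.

Every bag has size at most 3, so the width is 3 − 1 = 2 and tw(G) ≤ 2. On the other hand G contains the 3-clique {1, 2, 5}. A clique must lie in a single bag of any decomposition, so no decomposition can have width below 2. The upper and lower bounds meet at 2, so that is the treewidth.

Treewidth 2.
Bags: B1 = {1, 2, 5}  B2 = {2, 3, 5}  B3 = {3, 4, 5}
Tree: B1–B2, B2–B3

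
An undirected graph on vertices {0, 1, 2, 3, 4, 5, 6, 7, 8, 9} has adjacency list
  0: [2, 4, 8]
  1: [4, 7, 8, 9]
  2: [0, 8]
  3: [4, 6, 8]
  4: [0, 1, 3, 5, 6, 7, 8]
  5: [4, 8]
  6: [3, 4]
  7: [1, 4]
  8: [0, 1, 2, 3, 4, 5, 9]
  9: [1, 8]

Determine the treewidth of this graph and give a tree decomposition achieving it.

Each bag holds 3 vertices, so the decomposition has width 2, which upper-bounds the treewidth. On the other hand G contains the 3-clique {1, 8, 9}. A clique must lie in a single bag of any decomposition, so no decomposition can have width below 2. Hence tw(G) = 2 exactly.

Treewidth 2.
One optimal decomposition is:
Bags: B1 = {3, 4, 8}  B2 = {0, 4, 8}  B3 = {0, 2, 8}  B4 = {3, 4, 6}  B5 = {1, 4, 8}  B6 = {1, 4, 7}  B7 = {1, 8, 9}  B8 = {4, 5, 8}
Tree: B1–B2, B2–B3, B1–B4, B1–B5, B5–B6, B5–B7, B2–B8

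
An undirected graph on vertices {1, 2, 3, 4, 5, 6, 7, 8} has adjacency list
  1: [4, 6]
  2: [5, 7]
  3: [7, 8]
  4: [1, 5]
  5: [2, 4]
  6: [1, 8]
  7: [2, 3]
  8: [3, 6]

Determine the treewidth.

A width-2 tree decomposition is:
Bags: B1 = {1, 4, 6}  B2 = {4, 6, 8}  B3 = {3, 4, 8}  B4 = {3, 4, 7}  B5 = {2, 4, 7}  B6 = {2, 4, 5}
Tree: B1–B2, B2–B3, B3–B4, B4–B5, B5–B6
The largest bag has 3 vertices, giving width 2; this decomposition certifies tw(G) ≤ 2. Since 4–1–6–8–3–7–2–5–4 is a cycle in G, G is not acyclic. Forests are exactly the graphs of treewidth ≤ 1, so tw(G) ≥ 2. Therefore the treewidth is 2.

2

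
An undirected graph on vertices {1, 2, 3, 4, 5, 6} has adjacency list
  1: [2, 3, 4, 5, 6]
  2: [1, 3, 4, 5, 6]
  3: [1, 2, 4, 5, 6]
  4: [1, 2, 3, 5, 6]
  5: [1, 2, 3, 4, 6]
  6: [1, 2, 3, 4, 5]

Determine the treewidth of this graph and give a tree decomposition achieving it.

With just one bag of size 6, the width is 6 − 1 = 5, so tw(G) ≤ 5. On the other hand G contains the 6-clique {1, 2, 3, 4, 5, 6}. A clique must lie in a single bag of any decomposition, so no decomposition can have width below 5. Combining the bounds, tw(G) = 5.

Treewidth 5.
Bags: B1 = {1, 2, 3, 4, 5, 6}
Tree: (single bag)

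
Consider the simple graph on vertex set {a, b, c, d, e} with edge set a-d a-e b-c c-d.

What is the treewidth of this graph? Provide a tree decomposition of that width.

Every bag has size at most 2, so the width is 2 − 1 = 1 and tw(G) ≤ 1. G has an edge, so its treewidth is at least 1. Combining the bounds, tw(G) = 1.

Treewidth 1.
One optimal decomposition is:
Bags: B1 = {b, c}  B2 = {c, d}  B3 = {a, d}  B4 = {a, e}
Tree: B1–B2, B2–B3, B3–B4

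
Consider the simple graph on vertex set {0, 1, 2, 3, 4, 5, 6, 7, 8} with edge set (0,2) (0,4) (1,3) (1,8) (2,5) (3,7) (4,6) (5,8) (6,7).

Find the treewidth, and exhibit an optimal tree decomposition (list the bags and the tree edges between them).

Treewidth 2.
One such decomposition:
Bags: B1 = {2, 5, 8}  B2 = {0, 2, 8}  B3 = {0, 4, 8}  B4 = {4, 6, 8}  B5 = {6, 7, 8}  B6 = {3, 7, 8}  B7 = {1, 3, 8}
Tree: B1–B2, B2–B3, B3–B4, B4–B5, B5–B6, B6–B7

Each bag holds 3 vertices, so the decomposition has width 2, which upper-bounds the treewidth. For the lower bound, G contains the cycle 8–5–2–0–4–6–7–3–1–8, so G is not a forest; only forests have treewidth ≤ 1, hence tw(G) ≥ 2. Therefore the treewidth is 2.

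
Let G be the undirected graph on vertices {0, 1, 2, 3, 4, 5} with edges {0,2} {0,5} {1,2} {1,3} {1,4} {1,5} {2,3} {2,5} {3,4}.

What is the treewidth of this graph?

A width-2 tree decomposition is:
Bags: B1 = {1, 2, 5}  B2 = {0, 2, 5}  B3 = {1, 2, 3}  B4 = {1, 3, 4}
Tree: B1–B2, B1–B3, B3–B4
Each bag holds 3 vertices, so the decomposition has width 2, which upper-bounds the treewidth. On the other hand G contains the 3-clique {0, 2, 5}. A clique must lie in a single bag of any decomposition, so no decomposition can have width below 2. Therefore the treewidth is 2.

2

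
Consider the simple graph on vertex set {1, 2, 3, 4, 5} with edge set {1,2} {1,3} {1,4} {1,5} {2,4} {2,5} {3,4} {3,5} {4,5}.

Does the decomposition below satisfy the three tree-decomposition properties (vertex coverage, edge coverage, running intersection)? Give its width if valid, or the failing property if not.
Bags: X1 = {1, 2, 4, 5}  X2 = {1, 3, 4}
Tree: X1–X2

No — edge (5,3) lies in no bag.

A tree decomposition must satisfy three properties: every vertex lies in some bag; for every edge, both endpoints lie together in some bag; and for every vertex, the bags containing it form a connected subtree. Here edge (5,3) lies in no bag, so the decomposition is invalid.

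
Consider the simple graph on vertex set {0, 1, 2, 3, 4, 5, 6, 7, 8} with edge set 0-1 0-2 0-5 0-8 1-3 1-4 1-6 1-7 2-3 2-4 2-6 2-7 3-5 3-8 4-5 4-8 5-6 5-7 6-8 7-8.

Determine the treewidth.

A width-4 tree decomposition is:
Bags: B1 = {0, 1, 2, 5, 8}  B2 = {1, 2, 3, 5, 8}  B3 = {1, 2, 4, 5, 8}  B4 = {1, 2, 5, 7, 8}  B5 = {1, 2, 5, 6, 8}
Tree: B1–B2, B2–B3, B3–B4, B4–B5
The largest bag has 5 vertices, giving width 4; this decomposition certifies tw(G) ≤ 4. For the lower bound: the 5 vertex sets {0,1}, {2,3}, {4,5}, {8}, {7} are disjoint, each induces a connected subgraph, and every pair is joined by at least one edge of G. Contracting each set to a single vertex therefore yields K_{5} as a minor, and since treewidth is minor-monotone, tw(G) ≥ tw(K_{5}) = 4. Hence tw(G) = 4 exactly.

4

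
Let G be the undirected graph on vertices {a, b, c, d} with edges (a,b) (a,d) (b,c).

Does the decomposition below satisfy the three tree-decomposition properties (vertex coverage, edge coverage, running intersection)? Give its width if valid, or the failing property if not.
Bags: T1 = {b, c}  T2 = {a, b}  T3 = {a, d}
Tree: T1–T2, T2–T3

Yes; width 1.

Vertex coverage: the bags together contain {a, b, c, d}, the full vertex set. Edge coverage: each edge of G has both endpoints in at least one bag. Running intersection: for every vertex, the bags containing it form a connected subtree. All three properties hold, so this is a valid tree decomposition of width max|bag| − 1 = 1, and hence tw(G) ≤ 1.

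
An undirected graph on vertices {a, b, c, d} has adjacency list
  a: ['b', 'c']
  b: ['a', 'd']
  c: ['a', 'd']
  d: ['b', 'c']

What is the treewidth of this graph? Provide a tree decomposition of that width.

Treewidth 2.
One such decomposition:
Bags: B1 = {a, b, c}  B2 = {b, c, d}
Tree: B1–B2

Each bag holds 3 vertices, so the decomposition has width 2, which upper-bounds the treewidth. For the lower bound, G contains the cycle b–a–c–d–b, so G is not a forest; only forests have treewidth ≤ 1, hence tw(G) ≥ 2. Therefore the treewidth is 2.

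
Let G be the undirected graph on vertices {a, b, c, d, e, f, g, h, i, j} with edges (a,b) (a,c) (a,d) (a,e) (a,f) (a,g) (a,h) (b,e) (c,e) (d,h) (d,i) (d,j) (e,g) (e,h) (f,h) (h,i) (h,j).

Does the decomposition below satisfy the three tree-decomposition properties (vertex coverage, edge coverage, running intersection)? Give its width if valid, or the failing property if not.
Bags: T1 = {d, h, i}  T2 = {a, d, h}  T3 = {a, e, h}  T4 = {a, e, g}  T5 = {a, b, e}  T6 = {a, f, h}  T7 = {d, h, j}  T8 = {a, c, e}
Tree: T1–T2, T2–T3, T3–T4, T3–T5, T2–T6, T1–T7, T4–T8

Yes; width 2.

Every vertex of G appears in some bag (union = {a, b, c, d, e, f, g, h, i, j}); every edge is covered by a bag; and for each vertex v the set of bags containing v is connected in the bag tree. The decomposition is therefore valid. The largest bag has 3 vertices, so the width is 2.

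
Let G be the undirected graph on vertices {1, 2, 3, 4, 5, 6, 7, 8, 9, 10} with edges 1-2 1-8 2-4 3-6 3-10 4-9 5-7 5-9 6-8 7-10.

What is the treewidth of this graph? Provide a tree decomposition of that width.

Each bag holds 3 vertices, so the decomposition has width 2, which upper-bounds the treewidth. For the lower bound, G contains the cycle 1–2–4–9–5–7–10–3–6–8–1, so G is not a forest; only forests have treewidth ≤ 1, hence tw(G) ≥ 2. Combining the bounds, tw(G) = 2.

Treewidth 2.
One optimal decomposition is:
Bags: B1 = {1, 2, 4}  B2 = {1, 4, 9}  B3 = {1, 5, 9}  B4 = {1, 5, 7}  B5 = {1, 7, 10}  B6 = {1, 3, 10}  B7 = {1, 3, 6}  B8 = {1, 6, 8}
Tree: B1–B2, B2–B3, B3–B4, B4–B5, B5–B6, B6–B7, B7–B8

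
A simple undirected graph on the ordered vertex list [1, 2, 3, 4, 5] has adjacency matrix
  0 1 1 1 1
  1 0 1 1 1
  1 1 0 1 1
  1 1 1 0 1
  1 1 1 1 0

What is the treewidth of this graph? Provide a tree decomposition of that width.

With just one bag of size 5, the width is 5 − 1 = 4, so tw(G) ≤ 4. On the other hand G contains the 5-clique {1, 2, 3, 4, 5}. A clique must lie in a single bag of any decomposition, so no decomposition can have width below 4. Combining the bounds, tw(G) = 4.

Treewidth 4.
Bags: B1 = {1, 2, 3, 4, 5}
Tree: (single bag)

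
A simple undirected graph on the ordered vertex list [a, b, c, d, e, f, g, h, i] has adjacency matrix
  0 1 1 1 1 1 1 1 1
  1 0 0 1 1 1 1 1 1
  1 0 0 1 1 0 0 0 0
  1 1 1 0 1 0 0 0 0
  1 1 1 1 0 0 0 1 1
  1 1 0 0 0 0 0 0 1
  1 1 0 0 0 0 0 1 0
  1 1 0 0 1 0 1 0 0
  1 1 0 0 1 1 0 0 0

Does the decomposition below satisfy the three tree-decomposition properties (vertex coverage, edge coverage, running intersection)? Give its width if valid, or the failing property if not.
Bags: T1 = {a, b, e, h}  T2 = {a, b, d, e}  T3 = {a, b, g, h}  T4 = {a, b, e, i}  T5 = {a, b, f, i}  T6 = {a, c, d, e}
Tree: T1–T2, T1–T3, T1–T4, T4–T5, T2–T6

Yes; width 3.

Checking the three conditions: (i) the bags cover all of {a, b, c, d, e, f, g, h, i}; (ii) for each edge, some bag contains both endpoints; (iii) the bags containing any fixed vertex form a subtree. All hold, so the decomposition is valid with width 4 − 1 = 3.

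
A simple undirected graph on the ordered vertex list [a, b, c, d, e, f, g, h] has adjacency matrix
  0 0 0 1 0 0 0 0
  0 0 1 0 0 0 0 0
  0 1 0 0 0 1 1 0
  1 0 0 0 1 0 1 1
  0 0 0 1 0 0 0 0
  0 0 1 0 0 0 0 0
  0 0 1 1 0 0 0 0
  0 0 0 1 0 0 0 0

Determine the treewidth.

A width-1 tree decomposition is:
Bags: B1 = {c, f}  B2 = {c, g}  B3 = {d, g}  B4 = {d, e}  B5 = {d, h}  B6 = {b, c}  B7 = {a, d}
Tree: B1–B2, B2–B3, B3–B4, B4–B5, B1–B6, B5–B7
Each bag holds 2 vertices, so the decomposition has width 1, which upper-bounds the treewidth. Since G has at least one edge (e.g. c–f), it is not an edgeless graph, so tw(G) ≥ 1. Combining the bounds, tw(G) = 1.

1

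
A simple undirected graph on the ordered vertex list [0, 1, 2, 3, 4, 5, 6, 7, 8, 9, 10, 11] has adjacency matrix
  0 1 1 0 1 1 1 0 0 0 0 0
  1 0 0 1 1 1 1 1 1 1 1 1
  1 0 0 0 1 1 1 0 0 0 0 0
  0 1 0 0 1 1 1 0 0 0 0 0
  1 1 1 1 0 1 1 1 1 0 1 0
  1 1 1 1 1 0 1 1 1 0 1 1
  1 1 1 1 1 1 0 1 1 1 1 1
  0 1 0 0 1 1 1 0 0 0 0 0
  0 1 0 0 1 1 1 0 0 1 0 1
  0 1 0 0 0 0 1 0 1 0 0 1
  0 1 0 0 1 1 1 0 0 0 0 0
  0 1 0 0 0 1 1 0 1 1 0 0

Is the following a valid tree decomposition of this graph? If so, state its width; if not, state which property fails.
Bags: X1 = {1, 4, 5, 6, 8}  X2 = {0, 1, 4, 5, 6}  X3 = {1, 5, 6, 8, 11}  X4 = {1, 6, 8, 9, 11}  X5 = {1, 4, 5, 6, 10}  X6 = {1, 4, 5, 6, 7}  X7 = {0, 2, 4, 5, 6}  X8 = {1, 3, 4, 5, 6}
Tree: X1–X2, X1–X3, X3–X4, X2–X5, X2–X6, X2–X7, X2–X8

Every vertex of G appears in some bag (union = {0, 1, 2, 3, 4, 5, 6, 7, 8, 9, 10, 11}); every edge is covered by a bag; and for each vertex v the set of bags containing v is connected in the bag tree. The decomposition is therefore valid. The largest bag has 5 vertices, so the width is 4.

Yes; width 4.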